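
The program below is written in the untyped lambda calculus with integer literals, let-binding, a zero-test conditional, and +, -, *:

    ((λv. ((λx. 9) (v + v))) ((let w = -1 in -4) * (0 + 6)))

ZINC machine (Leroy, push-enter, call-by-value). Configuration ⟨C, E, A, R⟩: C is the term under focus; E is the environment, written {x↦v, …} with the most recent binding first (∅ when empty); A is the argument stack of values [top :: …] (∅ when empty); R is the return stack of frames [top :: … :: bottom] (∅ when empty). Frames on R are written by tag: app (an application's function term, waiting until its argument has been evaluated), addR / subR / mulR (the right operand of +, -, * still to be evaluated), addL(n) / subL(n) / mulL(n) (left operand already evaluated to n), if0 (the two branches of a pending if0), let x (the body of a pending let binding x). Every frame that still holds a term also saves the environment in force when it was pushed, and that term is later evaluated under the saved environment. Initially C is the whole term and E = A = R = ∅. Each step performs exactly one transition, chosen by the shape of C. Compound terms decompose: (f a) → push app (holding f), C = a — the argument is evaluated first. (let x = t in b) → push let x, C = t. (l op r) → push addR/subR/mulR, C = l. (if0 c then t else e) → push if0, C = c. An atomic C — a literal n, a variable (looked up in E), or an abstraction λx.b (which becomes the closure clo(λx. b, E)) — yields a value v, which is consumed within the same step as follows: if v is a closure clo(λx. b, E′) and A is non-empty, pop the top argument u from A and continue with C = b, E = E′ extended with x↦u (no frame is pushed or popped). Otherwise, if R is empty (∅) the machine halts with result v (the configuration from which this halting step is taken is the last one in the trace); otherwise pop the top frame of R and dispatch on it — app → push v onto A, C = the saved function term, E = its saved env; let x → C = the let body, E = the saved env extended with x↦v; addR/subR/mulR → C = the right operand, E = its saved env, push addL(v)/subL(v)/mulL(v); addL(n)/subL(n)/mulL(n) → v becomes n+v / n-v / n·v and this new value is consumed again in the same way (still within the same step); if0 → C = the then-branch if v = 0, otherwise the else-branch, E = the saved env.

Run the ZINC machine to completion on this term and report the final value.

Answer: 9

Machine steps:
[0] ⟨C=((λv. ((λx. 9) (v + v))) ((let w = -1 in -4) * (0 + 6))); E=∅; A=∅; R=∅⟩
[1] ⟨C=((let w = -1 in -4) * (0 + 6)); E=∅; A=∅; R=[app]⟩
[2] ⟨C=(let w = -1 in -4); E=∅; A=∅; R=[mulR :: app]⟩
[3] ⟨C=-1; E=∅; A=∅; R=[let w :: mulR :: app]⟩
[4] ⟨C=-4; E={w↦-1}; A=∅; R=[mulR :: app]⟩
[5] ⟨C=(0 + 6); E=∅; A=∅; R=[mulL(-4) :: app]⟩
[6] ⟨C=0; E=∅; A=∅; R=[addR :: mulL(-4) :: app]⟩
[7] ⟨C=6; E=∅; A=∅; R=[addL(0) :: mulL(-4) :: app]⟩
[8] ⟨C=(λv. ((λx. 9) (v + v))); E=∅; A=[-24]; R=∅⟩
[9] ⟨C=((λx. 9) (v + v)); E={v↦-24}; A=∅; R=∅⟩
[10] ⟨C=(v + v); E={v↦-24}; A=∅; R=[app]⟩
[11] ⟨C=v; E={v↦-24}; A=∅; R=[addR :: app]⟩
[12] ⟨C=v; E={v↦-24}; A=∅; R=[addL(-24) :: app]⟩
[13] ⟨C=(λx. 9); E={v↦-24}; A=[-48]; R=∅⟩
[14] ⟨C=9; E={x↦-48, v↦-24}; A=∅; R=∅⟩
→ final value 9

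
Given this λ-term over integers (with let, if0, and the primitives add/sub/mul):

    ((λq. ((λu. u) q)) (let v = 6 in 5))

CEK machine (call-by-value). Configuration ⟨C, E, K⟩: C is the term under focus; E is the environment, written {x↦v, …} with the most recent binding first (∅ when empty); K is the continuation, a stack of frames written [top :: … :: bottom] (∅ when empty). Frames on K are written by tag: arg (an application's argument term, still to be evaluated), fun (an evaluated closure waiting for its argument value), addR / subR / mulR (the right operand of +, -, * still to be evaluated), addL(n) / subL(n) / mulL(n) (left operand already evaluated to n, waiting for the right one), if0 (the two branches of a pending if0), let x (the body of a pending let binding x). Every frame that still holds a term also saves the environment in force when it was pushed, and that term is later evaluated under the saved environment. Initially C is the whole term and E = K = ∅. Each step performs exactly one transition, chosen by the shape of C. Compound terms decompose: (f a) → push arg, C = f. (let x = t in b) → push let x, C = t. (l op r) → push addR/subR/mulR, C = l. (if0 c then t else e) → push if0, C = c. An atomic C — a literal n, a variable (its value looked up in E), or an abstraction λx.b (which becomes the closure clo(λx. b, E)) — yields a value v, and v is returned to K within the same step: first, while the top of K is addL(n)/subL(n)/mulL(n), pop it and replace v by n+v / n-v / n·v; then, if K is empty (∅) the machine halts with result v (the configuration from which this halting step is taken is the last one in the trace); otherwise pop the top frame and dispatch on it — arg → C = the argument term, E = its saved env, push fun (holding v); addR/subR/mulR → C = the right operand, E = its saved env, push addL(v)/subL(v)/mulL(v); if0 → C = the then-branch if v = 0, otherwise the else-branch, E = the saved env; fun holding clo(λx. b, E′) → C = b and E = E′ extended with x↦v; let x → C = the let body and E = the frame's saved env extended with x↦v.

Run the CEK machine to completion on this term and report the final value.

Answer: 5

Derivation:
step 0: ⟨C=((λq. ((λu. u) q)) (let v = 6 in 5)); E=∅; K=∅⟩
step 1: ⟨C=(λq. ((λu. u) q)); E=∅; K=[arg]⟩
step 2: ⟨C=(let v = 6 in 5); E=∅; K=[fun]⟩
step 3: ⟨C=6; E=∅; K=[let v :: fun]⟩
step 4: ⟨C=5; E={v↦6}; K=[fun]⟩
step 5: ⟨C=((λu. u) q); E={q↦5}; K=∅⟩
step 6: ⟨C=(λu. u); E={q↦5}; K=[arg]⟩
step 7: ⟨C=q; E={q↦5}; K=[fun]⟩
step 8: ⟨C=u; E={u↦5, q↦5}; K=∅⟩
→ final value 5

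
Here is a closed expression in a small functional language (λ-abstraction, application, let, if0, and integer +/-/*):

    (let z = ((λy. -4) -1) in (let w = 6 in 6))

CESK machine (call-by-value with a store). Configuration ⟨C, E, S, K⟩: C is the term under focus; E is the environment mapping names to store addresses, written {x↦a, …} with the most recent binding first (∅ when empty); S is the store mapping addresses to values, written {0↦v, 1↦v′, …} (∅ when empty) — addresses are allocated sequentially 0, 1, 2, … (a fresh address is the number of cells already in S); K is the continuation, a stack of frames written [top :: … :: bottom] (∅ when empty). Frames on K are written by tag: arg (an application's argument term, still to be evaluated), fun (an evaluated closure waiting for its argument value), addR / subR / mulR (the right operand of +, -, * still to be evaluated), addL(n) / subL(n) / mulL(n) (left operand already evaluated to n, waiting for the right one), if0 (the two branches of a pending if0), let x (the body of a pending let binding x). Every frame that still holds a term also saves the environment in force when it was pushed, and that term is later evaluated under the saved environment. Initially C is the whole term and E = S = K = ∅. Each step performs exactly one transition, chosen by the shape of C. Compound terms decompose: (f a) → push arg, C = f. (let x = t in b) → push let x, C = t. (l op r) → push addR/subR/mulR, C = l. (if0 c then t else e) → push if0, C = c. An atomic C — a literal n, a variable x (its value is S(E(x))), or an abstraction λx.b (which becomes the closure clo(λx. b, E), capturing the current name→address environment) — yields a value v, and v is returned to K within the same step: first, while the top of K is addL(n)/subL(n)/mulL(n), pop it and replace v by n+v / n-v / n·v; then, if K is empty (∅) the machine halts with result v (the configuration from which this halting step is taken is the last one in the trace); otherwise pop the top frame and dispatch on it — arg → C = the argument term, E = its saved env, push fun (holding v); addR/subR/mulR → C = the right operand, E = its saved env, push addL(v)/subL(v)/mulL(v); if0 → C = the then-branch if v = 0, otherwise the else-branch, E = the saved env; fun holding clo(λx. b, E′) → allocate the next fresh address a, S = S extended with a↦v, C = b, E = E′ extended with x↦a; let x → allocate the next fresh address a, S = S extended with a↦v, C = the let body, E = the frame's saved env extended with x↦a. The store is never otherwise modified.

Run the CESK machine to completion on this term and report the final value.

t=0: [C=(let z = ((λy. -4) -1) in (let w = 6 in 6)) | E=∅ | S=∅ | K=∅]
t=1: [C=((λy. -4) -1) | E=∅ | S=∅ | K=[let z]]
t=2: [C=(λy. -4) | E=∅ | S=∅ | K=[arg :: let z]]
t=3: [C=-1 | E=∅ | S=∅ | K=[fun :: let z]]
t=4: [C=-4 | E={y↦0} | S={0↦-1} | K=[let z]]
t=5: [C=(let w = 6 in 6) | E={z↦1} | S={0↦-1, 1↦-4} | K=∅]
t=6: [C=6 | E={z↦1} | S={0↦-1, 1↦-4} | K=[let w]]
t=7: [C=6 | E={w↦2, z↦1} | S={0↦-1, 1↦-4, 2↦6} | K=∅]
→ final value 6

Answer: 6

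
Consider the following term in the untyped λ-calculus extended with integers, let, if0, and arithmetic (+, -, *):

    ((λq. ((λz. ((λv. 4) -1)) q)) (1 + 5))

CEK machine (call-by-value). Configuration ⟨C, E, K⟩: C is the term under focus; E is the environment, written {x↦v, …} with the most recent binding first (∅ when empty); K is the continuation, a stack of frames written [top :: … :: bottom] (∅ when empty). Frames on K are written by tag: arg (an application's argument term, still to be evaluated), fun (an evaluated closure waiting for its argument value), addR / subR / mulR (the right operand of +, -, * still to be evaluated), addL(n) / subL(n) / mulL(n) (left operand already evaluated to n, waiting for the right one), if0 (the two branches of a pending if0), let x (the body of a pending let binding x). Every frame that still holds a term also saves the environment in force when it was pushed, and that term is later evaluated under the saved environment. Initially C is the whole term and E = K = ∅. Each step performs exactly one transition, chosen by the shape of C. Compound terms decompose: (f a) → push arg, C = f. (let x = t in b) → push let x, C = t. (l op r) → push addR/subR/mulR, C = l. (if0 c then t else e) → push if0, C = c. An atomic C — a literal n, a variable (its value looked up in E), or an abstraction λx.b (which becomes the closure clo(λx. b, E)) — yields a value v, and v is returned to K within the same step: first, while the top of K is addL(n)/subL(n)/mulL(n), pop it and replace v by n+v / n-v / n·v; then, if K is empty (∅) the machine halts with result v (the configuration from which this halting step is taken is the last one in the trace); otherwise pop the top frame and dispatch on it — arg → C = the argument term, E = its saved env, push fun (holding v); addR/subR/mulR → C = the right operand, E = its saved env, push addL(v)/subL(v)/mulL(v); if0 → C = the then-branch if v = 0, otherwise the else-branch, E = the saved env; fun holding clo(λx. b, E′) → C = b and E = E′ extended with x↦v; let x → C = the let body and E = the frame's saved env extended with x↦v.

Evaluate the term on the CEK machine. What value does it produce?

step 0: [C=((λq. ((λz. ((λv. 4) -1)) q)) (1 + 5)) | E=∅ | K=∅]
step 1: [C=(λq. ((λz. ((λv. 4) -1)) q)) | E=∅ | K=[arg]]
step 2: [C=(1 + 5) | E=∅ | K=[fun]]
step 3: [C=1 | E=∅ | K=[addR :: fun]]
step 4: [C=5 | E=∅ | K=[addL(1) :: fun]]
step 5: [C=((λz. ((λv. 4) -1)) q) | E={q↦6} | K=∅]
step 6: [C=(λz. ((λv. 4) -1)) | E={q↦6} | K=[arg]]
step 7: [C=q | E={q↦6} | K=[fun]]
step 8: [C=((λv. 4) -1) | E={z↦6, q↦6} | K=∅]
step 9: [C=(λv. 4) | E={z↦6, q↦6} | K=[arg]]
step 10: [C=-1 | E={z↦6, q↦6} | K=[fun]]
step 11: [C=4 | E={v↦-1, z↦6, q↦6} | K=∅]
→ final value 4

Answer: 4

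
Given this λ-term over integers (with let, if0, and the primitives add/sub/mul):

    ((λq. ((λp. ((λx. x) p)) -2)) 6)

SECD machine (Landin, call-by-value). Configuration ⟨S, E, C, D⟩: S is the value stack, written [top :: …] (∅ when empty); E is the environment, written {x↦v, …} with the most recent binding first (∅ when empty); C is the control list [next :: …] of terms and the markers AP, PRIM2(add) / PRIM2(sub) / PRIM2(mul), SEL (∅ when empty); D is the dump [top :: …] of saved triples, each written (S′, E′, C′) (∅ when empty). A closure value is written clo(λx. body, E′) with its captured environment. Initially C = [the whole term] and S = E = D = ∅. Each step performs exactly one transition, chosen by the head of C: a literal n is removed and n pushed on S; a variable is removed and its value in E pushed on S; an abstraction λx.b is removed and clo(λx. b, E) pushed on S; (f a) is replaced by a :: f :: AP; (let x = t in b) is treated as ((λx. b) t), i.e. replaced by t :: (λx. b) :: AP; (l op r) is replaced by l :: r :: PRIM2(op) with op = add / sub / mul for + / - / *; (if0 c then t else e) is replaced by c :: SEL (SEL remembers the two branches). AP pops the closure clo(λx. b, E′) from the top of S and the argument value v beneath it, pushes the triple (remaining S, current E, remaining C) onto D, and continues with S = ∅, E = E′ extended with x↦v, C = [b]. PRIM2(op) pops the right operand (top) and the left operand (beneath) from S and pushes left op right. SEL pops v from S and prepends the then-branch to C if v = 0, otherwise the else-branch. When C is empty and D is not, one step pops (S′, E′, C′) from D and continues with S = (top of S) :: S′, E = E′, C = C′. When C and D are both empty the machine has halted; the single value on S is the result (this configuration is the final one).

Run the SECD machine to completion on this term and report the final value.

step 0: [S=∅ | E=∅ | C=[((λq. ((λp. ((λx. x) p)) -2)) 6)] | D=∅]
step 1: [S=∅ | E=∅ | C=[6 :: (λq. ((λp. ((λx. x) p)) -2)) :: AP] | D=∅]
step 2: [S=[6] | E=∅ | C=[(λq. ((λp. ((λx. x) p)) -2)) :: AP] | D=∅]
step 3: [S=[clo(λq. ((λp. ((λx. x) p)) -2), ∅) :: 6] | E=∅ | C=[AP] | D=∅]
step 4: [S=∅ | E={q↦6} | C=[((λp. ((λx. x) p)) -2)] | D=[(∅, ∅, ∅)]]
step 5: [S=∅ | E={q↦6} | C=[-2 :: (λp. ((λx. x) p)) :: AP] | D=[(∅, ∅, ∅)]]
step 6: [S=[-2] | E={q↦6} | C=[(λp. ((λx. x) p)) :: AP] | D=[(∅, ∅, ∅)]]
step 7: [S=[clo(λp. ((λx. x) p), {q↦6}) :: -2] | E={q↦6} | C=[AP] | D=[(∅, ∅, ∅)]]
step 8: [S=∅ | E={p↦-2, q↦6} | C=[((λx. x) p)] | D=[(∅, {q↦6}, ∅) :: (∅, ∅, ∅)]]
step 9: [S=∅ | E={p↦-2, q↦6} | C=[p :: (λx. x) :: AP] | D=[(∅, {q↦6}, ∅) :: (∅, ∅, ∅)]]
step 10: [S=[-2] | E={p↦-2, q↦6} | C=[(λx. x) :: AP] | D=[(∅, {q↦6}, ∅) :: (∅, ∅, ∅)]]
step 11: [S=[clo(λx. x, {p↦-2, q↦6}) :: -2] | E={p↦-2, q↦6} | C=[AP] | D=[(∅, {q↦6}, ∅) :: (∅, ∅, ∅)]]
step 12: [S=∅ | E={x↦-2, p↦-2, q↦6} | C=[x] | D=[(∅, {p↦-2, q↦6}, ∅) :: (∅, {q↦6}, ∅) :: (∅, ∅, ∅)]]
step 13: [S=[-2] | E={x↦-2, p↦-2, q↦6} | C=∅ | D=[(∅, {p↦-2, q↦6}, ∅) :: (∅, {q↦6}, ∅) :: (∅, ∅, ∅)]]
step 14: [S=[-2] | E={p↦-2, q↦6} | C=∅ | D=[(∅, {q↦6}, ∅) :: (∅, ∅, ∅)]]
step 15: [S=[-2] | E={q↦6} | C=∅ | D=[(∅, ∅, ∅)]]
step 16: [S=[-2] | E=∅ | C=∅ | D=∅]
→ final value -2

Answer: -2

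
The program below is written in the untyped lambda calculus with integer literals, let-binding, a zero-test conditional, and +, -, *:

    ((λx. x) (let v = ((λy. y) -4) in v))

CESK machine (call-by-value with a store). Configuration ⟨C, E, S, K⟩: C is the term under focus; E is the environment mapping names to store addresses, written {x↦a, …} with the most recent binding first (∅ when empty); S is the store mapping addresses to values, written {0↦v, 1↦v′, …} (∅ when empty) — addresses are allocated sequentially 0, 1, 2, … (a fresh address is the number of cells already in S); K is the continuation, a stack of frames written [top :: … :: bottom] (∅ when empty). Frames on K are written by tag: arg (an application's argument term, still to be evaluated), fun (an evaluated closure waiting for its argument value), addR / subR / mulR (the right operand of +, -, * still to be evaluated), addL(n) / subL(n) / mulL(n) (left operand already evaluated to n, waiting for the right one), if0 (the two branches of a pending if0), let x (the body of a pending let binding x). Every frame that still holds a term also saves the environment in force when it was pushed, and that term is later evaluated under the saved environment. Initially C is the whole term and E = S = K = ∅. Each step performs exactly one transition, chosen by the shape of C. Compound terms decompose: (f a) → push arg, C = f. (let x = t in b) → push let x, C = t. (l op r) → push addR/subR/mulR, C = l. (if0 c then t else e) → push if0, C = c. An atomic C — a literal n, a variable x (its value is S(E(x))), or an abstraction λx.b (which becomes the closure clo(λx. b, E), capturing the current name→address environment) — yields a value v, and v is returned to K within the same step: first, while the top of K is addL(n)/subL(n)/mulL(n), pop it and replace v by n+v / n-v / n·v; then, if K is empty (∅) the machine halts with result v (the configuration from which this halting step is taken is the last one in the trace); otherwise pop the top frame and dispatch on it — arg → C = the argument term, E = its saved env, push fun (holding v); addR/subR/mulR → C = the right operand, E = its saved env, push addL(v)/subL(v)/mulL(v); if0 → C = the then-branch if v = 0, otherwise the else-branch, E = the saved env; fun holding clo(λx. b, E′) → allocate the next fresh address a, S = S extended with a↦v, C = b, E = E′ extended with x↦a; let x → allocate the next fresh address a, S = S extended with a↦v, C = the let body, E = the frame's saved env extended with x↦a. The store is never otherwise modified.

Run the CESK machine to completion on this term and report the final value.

0. [C=((λx. x) (let v = ((λy. y) -4) in v)) | E=∅ | S=∅ | K=∅]
1. [C=(λx. x) | E=∅ | S=∅ | K=[arg]]
2. [C=(let v = ((λy. y) -4) in v) | E=∅ | S=∅ | K=[fun]]
3. [C=((λy. y) -4) | E=∅ | S=∅ | K=[let v :: fun]]
4. [C=(λy. y) | E=∅ | S=∅ | K=[arg :: let v :: fun]]
5. [C=-4 | E=∅ | S=∅ | K=[fun :: let v :: fun]]
6. [C=y | E={y↦0} | S={0↦-4} | K=[let v :: fun]]
7. [C=v | E={v↦1} | S={0↦-4, 1↦-4} | K=[fun]]
8. [C=x | E={x↦2} | S={0↦-4, 1↦-4, 2↦-4} | K=∅]
→ final value -4

Answer: -4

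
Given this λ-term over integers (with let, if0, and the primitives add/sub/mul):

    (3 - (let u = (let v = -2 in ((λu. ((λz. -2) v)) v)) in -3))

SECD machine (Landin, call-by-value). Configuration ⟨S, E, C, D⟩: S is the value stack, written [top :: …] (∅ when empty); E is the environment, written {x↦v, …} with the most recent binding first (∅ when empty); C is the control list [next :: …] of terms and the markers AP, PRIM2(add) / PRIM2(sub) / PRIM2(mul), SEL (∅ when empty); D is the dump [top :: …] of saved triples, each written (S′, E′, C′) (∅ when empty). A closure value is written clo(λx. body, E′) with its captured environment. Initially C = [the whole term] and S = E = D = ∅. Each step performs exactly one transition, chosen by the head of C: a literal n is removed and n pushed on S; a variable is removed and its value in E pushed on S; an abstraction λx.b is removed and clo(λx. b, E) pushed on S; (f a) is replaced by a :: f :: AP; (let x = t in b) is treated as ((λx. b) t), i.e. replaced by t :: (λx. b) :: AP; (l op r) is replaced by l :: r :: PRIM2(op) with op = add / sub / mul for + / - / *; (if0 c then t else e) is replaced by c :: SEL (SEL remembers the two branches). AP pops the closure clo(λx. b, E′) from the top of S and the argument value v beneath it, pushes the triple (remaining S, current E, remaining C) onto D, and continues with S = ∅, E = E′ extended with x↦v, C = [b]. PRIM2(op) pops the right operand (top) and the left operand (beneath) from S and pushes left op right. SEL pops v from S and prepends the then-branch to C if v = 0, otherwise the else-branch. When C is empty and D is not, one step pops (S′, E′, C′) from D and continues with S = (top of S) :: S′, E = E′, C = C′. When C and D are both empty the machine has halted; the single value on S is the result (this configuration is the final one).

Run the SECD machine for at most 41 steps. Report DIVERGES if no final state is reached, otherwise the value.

0. ⟨S=∅; E=∅; C=[(3 - (let u = (let v = -2 in ((λu. ((λz. -2) v)) v)) in -3))]; D=∅⟩
1. ⟨S=∅; E=∅; C=[3 :: (let u = (let v = -2 in ((λu. ((λz. -2) v)) v)) in -3) :: PRIM2(sub)]; D=∅⟩
2. ⟨S=[3]; E=∅; C=[(let u = (let v = -2 in ((λu. ((λz. -2) v)) v)) in -3) :: PRIM2(sub)]; D=∅⟩
3. ⟨S=[3]; E=∅; C=[(let v = -2 in ((λu. ((λz. -2) v)) v)) :: (λu. -3) :: AP :: PRIM2(sub)]; D=∅⟩
4. ⟨S=[3]; E=∅; C=[-2 :: (λv. ((λu. ((λz. -2) v)) v)) :: AP :: (λu. -3) :: AP :: PRIM2(sub)]; D=∅⟩
5. ⟨S=[-2 :: 3]; E=∅; C=[(λv. ((λu. ((λz. -2) v)) v)) :: AP :: (λu. -3) :: AP :: PRIM2(sub)]; D=∅⟩
6. ⟨S=[clo(λv. ((λu. ((λz. -2) v)) v), ∅) :: -2 :: 3]; E=∅; C=[AP :: (λu. -3) :: AP :: PRIM2(sub)]; D=∅⟩
7. ⟨S=∅; E={v↦-2}; C=[((λu. ((λz. -2) v)) v)]; D=[([3], ∅, [(λu. -3) :: AP :: PRIM2(sub)])]⟩
8. ⟨S=∅; E={v↦-2}; C=[v :: (λu. ((λz. -2) v)) :: AP]; D=[([3], ∅, [(λu. -3) :: AP :: PRIM2(sub)])]⟩
9. ⟨S=[-2]; E={v↦-2}; C=[(λu. ((λz. -2) v)) :: AP]; D=[([3], ∅, [(λu. -3) :: AP :: PRIM2(sub)])]⟩
10. ⟨S=[clo(λu. ((λz. -2) v), {v↦-2}) :: -2]; E={v↦-2}; C=[AP]; D=[([3], ∅, [(λu. -3) :: AP :: PRIM2(sub)])]⟩
11. ⟨S=∅; E={u↦-2, v↦-2}; C=[((λz. -2) v)]; D=[(∅, {v↦-2}, ∅) :: ([3], ∅, [(λu. -3) :: AP :: PRIM2(sub)])]⟩
12. ⟨S=∅; E={u↦-2, v↦-2}; C=[v :: (λz. -2) :: AP]; D=[(∅, {v↦-2}, ∅) :: ([3], ∅, [(λu. -3) :: AP :: PRIM2(sub)])]⟩
13. ⟨S=[-2]; E={u↦-2, v↦-2}; C=[(λz. -2) :: AP]; D=[(∅, {v↦-2}, ∅) :: ([3], ∅, [(λu. -3) :: AP :: PRIM2(sub)])]⟩
14. ⟨S=[clo(λz. -2, {u↦-2, v↦-2}) :: -2]; E={u↦-2, v↦-2}; C=[AP]; D=[(∅, {v↦-2}, ∅) :: ([3], ∅, [(λu. -3) :: AP :: PRIM2(sub)])]⟩
15. ⟨S=∅; E={z↦-2, u↦-2, v↦-2}; C=[-2]; D=[(∅, {u↦-2, v↦-2}, ∅) :: (∅, {v↦-2}, ∅) :: ([3], ∅, [(λu. -3) :: AP :: PRIM2(sub)])]⟩
16. ⟨S=[-2]; E={z↦-2, u↦-2, v↦-2}; C=∅; D=[(∅, {u↦-2, v↦-2}, ∅) :: (∅, {v↦-2}, ∅) :: ([3], ∅, [(λu. -3) :: AP :: PRIM2(sub)])]⟩
17. ⟨S=[-2]; E={u↦-2, v↦-2}; C=∅; D=[(∅, {v↦-2}, ∅) :: ([3], ∅, [(λu. -3) :: AP :: PRIM2(sub)])]⟩
18. ⟨S=[-2]; E={v↦-2}; C=∅; D=[([3], ∅, [(λu. -3) :: AP :: PRIM2(sub)])]⟩
19. ⟨S=[-2 :: 3]; E=∅; C=[(λu. -3) :: AP :: PRIM2(sub)]; D=∅⟩
20. ⟨S=[clo(λu. -3, ∅) :: -2 :: 3]; E=∅; C=[AP :: PRIM2(sub)]; D=∅⟩
21. ⟨S=∅; E={u↦-2}; C=[-3]; D=[([3], ∅, [PRIM2(sub)])]⟩
22. ⟨S=[-3]; E={u↦-2}; C=∅; D=[([3], ∅, [PRIM2(sub)])]⟩
23. ⟨S=[-3 :: 3]; E=∅; C=[PRIM2(sub)]; D=∅⟩
24. ⟨S=[6]; E=∅; C=∅; D=∅⟩
→ final value 6

Answer: 6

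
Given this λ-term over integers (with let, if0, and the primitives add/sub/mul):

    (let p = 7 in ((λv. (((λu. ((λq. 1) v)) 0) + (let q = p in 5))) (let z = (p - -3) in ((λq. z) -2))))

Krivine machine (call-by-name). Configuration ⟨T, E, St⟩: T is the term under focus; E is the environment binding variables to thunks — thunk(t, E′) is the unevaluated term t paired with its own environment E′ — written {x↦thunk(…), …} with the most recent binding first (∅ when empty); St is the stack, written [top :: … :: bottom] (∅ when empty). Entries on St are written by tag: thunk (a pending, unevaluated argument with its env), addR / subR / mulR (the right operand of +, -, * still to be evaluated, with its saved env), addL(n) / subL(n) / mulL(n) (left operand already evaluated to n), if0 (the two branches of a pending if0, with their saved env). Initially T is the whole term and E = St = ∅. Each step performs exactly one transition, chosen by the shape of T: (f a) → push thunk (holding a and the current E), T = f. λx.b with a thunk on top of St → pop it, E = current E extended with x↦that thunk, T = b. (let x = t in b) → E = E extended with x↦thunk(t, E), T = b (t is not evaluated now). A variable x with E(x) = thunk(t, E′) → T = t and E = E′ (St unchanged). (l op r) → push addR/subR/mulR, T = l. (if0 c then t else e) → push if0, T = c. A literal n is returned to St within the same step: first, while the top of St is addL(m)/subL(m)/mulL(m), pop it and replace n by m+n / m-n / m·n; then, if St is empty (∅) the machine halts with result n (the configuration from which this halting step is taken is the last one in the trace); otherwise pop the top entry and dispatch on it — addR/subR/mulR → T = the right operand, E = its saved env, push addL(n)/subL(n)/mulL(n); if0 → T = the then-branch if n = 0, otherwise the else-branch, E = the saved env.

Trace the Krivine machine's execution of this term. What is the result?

Answer: 6

Derivation:
[0] [T=(let p = 7 in ((λv. (((λu. ((λq. 1) v)) 0) + (let q = p in 5))) (let z = (p - -3) in ((λq. z) -2)))) | E=∅ | St=∅]
[1] [T=((λv. (((λu. ((λq. 1) v)) 0) + (let q = p in 5))) (let z = (p - -3) in ((λq. z) -2))) | E={p↦thunk(7, ∅)} | St=∅]
[2] [T=(λv. (((λu. ((λq. 1) v)) 0) + (let q = p in 5))) | E={p↦thunk(7, ∅)} | St=[thunk]]
[3] [T=(((λu. ((λq. 1) v)) 0) + (let q = p in 5)) | E={v↦thunk((let z = (p - -3) in ((λq. z) -2)), {p↦thunk(7, ∅)}), p↦thunk(7, ∅)} | St=∅]
[4] [T=((λu. ((λq. 1) v)) 0) | E={v↦thunk((let z = (p - -3) in ((λq. z) -2)), {p↦thunk(7, ∅)}), p↦thunk(7, ∅)} | St=[addR]]
[5] [T=(λu. ((λq. 1) v)) | E={v↦thunk((let z = (p - -3) in ((λq. z) -2)), {p↦thunk(7, ∅)}), p↦thunk(7, ∅)} | St=[thunk :: addR]]
[6] [T=((λq. 1) v) | E={u↦thunk(0, {v↦thunk((let z = (p - -3) in ((λq. z) -2)), {p↦thunk(7, ∅)}), p↦thunk(7, ∅)}), v↦thunk((let z = (p - -3) in ((λq. z) -2)), {p↦thunk(7, ∅)}), p↦thunk(7, ∅)} | St=[addR]]
[7] [T=(λq. 1) | E={u↦thunk(0, {v↦thunk((let z = (p - -3) in ((λq. z) -2)), {p↦thunk(7, ∅)}), p↦thunk(7, ∅)}), v↦thunk((let z = (p - -3) in ((λq. z) -2)), {p↦thunk(7, ∅)}), p↦thunk(7, ∅)} | St=[thunk :: addR]]
[8] [T=1 | E={q↦thunk(v, {u↦thunk(0, {v↦thunk((let z = (p - -3) in ((λq. z) -2)), {p↦thunk(7, ∅)}), p↦thunk(7, ∅)}), v↦thunk((let z = (p - -3) in ((λq. z) -2)), {p↦thunk(7, ∅)}), p↦thunk(7, ∅)}), u↦thunk(0, {v↦thunk((let z = (p - -3) in ((λq. z) -2)), {p↦thunk(7, ∅)}), p↦thunk(7, ∅)}), v↦thunk((let z = (p - -3) in ((λq. z) -2)), {p↦thunk(7, ∅)}), p↦thunk(7, ∅)} | St=[addR]]
[9] [T=(let q = p in 5) | E={v↦thunk((let z = (p - -3) in ((λq. z) -2)), {p↦thunk(7, ∅)}), p↦thunk(7, ∅)} | St=[addL(1)]]
[10] [T=5 | E={q↦thunk(p, {v↦thunk((let z = (p - -3) in ((λq. z) -2)), {p↦thunk(7, ∅)}), p↦thunk(7, ∅)}), v↦thunk((let z = (p - -3) in ((λq. z) -2)), {p↦thunk(7, ∅)}), p↦thunk(7, ∅)} | St=[addL(1)]]
→ final value 6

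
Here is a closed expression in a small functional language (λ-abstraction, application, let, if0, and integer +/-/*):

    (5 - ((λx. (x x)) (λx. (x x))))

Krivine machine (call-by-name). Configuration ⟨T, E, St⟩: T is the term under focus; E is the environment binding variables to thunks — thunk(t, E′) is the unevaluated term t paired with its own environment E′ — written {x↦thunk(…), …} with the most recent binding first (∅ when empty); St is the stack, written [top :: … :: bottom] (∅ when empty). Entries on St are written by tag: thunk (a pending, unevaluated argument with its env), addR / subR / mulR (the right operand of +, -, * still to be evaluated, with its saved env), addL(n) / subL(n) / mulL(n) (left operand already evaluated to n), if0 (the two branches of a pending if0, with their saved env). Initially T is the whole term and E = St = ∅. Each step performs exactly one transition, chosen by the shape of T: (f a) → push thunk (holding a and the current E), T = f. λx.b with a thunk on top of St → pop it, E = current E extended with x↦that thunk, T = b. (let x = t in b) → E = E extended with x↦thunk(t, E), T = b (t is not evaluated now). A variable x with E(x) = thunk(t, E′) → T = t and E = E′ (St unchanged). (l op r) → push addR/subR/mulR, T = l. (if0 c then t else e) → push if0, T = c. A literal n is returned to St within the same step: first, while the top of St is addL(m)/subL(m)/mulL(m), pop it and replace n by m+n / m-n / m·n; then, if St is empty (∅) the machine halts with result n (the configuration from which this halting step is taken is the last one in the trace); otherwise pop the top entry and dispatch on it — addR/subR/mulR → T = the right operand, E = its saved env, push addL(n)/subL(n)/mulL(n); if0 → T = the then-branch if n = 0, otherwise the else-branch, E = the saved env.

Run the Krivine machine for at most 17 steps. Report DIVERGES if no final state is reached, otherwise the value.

Answer: DIVERGES (no final state within 17 steps)

Machine steps:
t=0: ⟨T=(5 - ((λx. (x x)) (λx. (x x)))); E=∅; St=∅⟩
t=1: ⟨T=5; E=∅; St=[subR]⟩
t=2: ⟨T=((λx. (x x)) (λx. (x x))); E=∅; St=[subL(5)]⟩
t=3: ⟨T=(λx. (x x)); E=∅; St=[thunk :: subL(5)]⟩
t=4: ⟨T=(x x); E={x↦thunk((λx. (x x)), ∅)}; St=[subL(5)]⟩
t=5: ⟨T=x; E={x↦thunk((λx. (x x)), ∅)}; St=[thunk :: subL(5)]⟩
t=6: ⟨T=(λx. (x x)); E=∅; St=[thunk :: subL(5)]⟩
t=7: ⟨T=(x x); E={x↦thunk(x, {x↦thunk((λx. (x x)), ∅)})}; St=[subL(5)]⟩
t=8: ⟨T=x; E={x↦thunk(x, {x↦thunk((λx. (x x)), ∅)})}; St=[thunk :: subL(5)]⟩
t=9: ⟨T=x; E={x↦thunk((λx. (x x)), ∅)}; St=[thunk :: subL(5)]⟩
t=10: ⟨T=(λx. (x x)); E=∅; St=[thunk :: subL(5)]⟩
t=11: ⟨T=(x x); E={x↦thunk(x, {x↦thunk(x, {x↦thunk((λx. (x x)), ∅)})})}; St=[subL(5)]⟩
t=12: ⟨T=x; E={x↦thunk(x, {x↦thunk(x, {x↦thunk((λx. (x x)), ∅)})})}; St=[thunk :: subL(5)]⟩
t=13: ⟨T=x; E={x↦thunk(x, {x↦thunk((λx. (x x)), ∅)})}; St=[thunk :: subL(5)]⟩
t=14: ⟨T=x; E={x↦thunk((λx. (x x)), ∅)}; St=[thunk :: subL(5)]⟩
t=15: ⟨T=(λx. (x x)); E=∅; St=[thunk :: subL(5)]⟩
t=16: ⟨T=(x x); E={x↦thunk(x, {x↦thunk(x, {x↦thunk(x, {x↦thunk((λx. (x x)), ∅)})})})}; St=[subL(5)]⟩
t=17: ⟨T=x; E={x↦thunk(x, {x↦thunk(x, {x↦thunk(x, {x↦thunk((λx. (x x)), ∅)})})})}; St=[thunk :: subL(5)]⟩
→ 17 transitions taken and the configuration is still not final: no result within 17 steps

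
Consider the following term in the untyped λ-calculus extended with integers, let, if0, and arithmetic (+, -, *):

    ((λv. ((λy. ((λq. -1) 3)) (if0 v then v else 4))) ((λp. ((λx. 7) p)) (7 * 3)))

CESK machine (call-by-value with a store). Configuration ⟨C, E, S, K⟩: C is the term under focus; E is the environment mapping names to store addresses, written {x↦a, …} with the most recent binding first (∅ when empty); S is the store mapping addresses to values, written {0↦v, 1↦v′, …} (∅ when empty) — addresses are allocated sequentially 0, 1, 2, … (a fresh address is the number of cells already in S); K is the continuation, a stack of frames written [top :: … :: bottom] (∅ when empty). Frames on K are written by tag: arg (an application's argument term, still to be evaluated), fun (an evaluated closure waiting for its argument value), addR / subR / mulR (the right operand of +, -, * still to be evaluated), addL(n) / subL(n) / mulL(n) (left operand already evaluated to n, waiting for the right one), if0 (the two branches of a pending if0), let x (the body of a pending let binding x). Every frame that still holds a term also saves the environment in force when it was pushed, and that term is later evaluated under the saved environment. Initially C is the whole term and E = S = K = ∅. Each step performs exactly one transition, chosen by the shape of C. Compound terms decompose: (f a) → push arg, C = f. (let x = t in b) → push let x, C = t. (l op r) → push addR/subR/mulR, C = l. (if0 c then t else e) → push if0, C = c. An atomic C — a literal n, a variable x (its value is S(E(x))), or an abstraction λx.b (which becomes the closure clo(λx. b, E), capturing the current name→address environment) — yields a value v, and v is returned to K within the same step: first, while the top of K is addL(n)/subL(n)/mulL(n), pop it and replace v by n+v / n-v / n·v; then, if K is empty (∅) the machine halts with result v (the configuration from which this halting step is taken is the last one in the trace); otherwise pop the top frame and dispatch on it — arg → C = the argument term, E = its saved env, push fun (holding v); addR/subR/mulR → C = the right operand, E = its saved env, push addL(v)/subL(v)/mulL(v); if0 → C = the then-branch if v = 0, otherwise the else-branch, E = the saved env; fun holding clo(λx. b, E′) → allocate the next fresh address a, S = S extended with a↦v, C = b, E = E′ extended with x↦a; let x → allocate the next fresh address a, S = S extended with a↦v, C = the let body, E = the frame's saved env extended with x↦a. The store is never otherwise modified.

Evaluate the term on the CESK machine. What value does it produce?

[0] [C=((λv. ((λy. ((λq. -1) 3)) (if0 v then v else 4))) ((λp. ((λx. 7) p)) (7 * 3))) | E=∅ | S=∅ | K=∅]
[1] [C=(λv. ((λy. ((λq. -1) 3)) (if0 v then v else 4))) | E=∅ | S=∅ | K=[arg]]
[2] [C=((λp. ((λx. 7) p)) (7 * 3)) | E=∅ | S=∅ | K=[fun]]
[3] [C=(λp. ((λx. 7) p)) | E=∅ | S=∅ | K=[arg :: fun]]
[4] [C=(7 * 3) | E=∅ | S=∅ | K=[fun :: fun]]
[5] [C=7 | E=∅ | S=∅ | K=[mulR :: fun :: fun]]
[6] [C=3 | E=∅ | S=∅ | K=[mulL(7) :: fun :: fun]]
[7] [C=((λx. 7) p) | E={p↦0} | S={0↦21} | K=[fun]]
[8] [C=(λx. 7) | E={p↦0} | S={0↦21} | K=[arg :: fun]]
[9] [C=p | E={p↦0} | S={0↦21} | K=[fun :: fun]]
[10] [C=7 | E={x↦1, p↦0} | S={0↦21, 1↦21} | K=[fun]]
[11] [C=((λy. ((λq. -1) 3)) (if0 v then v else 4)) | E={v↦2} | S={0↦21, 1↦21, 2↦7} | K=∅]
[12] [C=(λy. ((λq. -1) 3)) | E={v↦2} | S={0↦21, 1↦21, 2↦7} | K=[arg]]
[13] [C=(if0 v then v else 4) | E={v↦2} | S={0↦21, 1↦21, 2↦7} | K=[fun]]
[14] [C=v | E={v↦2} | S={0↦21, 1↦21, 2↦7} | K=[if0 :: fun]]
[15] [C=4 | E={v↦2} | S={0↦21, 1↦21, 2↦7} | K=[fun]]
[16] [C=((λq. -1) 3) | E={y↦3, v↦2} | S={0↦21, 1↦21, 2↦7, 3↦4} | K=∅]
[17] [C=(λq. -1) | E={y↦3, v↦2} | S={0↦21, 1↦21, 2↦7, 3↦4} | K=[arg]]
[18] [C=3 | E={y↦3, v↦2} | S={0↦21, 1↦21, 2↦7, 3↦4} | K=[fun]]
[19] [C=-1 | E={q↦4, y↦3, v↦2} | S={0↦21, 1↦21, 2↦7, 3↦4, 4↦3} | K=∅]
→ final value -1

Answer: -1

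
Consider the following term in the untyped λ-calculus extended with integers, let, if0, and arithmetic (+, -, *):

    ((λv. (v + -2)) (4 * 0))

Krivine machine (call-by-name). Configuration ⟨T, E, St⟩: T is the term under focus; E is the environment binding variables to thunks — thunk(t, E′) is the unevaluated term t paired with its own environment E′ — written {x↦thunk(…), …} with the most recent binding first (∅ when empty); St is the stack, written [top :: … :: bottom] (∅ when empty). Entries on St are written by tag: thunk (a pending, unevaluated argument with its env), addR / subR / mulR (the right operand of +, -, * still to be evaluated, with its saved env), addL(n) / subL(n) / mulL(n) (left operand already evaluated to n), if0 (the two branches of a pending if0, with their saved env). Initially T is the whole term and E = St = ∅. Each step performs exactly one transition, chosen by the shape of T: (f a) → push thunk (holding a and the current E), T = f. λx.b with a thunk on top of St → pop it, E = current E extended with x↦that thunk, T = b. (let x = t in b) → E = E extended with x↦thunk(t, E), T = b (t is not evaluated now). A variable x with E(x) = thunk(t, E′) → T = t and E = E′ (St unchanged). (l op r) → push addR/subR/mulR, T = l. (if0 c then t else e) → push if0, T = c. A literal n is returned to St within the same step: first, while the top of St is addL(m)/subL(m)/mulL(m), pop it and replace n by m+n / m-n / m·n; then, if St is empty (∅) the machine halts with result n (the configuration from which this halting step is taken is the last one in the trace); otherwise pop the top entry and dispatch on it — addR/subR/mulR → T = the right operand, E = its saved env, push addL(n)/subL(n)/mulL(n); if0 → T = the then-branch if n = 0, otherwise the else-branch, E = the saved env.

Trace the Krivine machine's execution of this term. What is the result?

step 0: [T=((λv. (v + -2)) (4 * 0)) | E=∅ | St=∅]
step 1: [T=(λv. (v + -2)) | E=∅ | St=[thunk]]
step 2: [T=(v + -2) | E={v↦thunk((4 * 0), ∅)} | St=∅]
step 3: [T=v | E={v↦thunk((4 * 0), ∅)} | St=[addR]]
step 4: [T=(4 * 0) | E=∅ | St=[addR]]
step 5: [T=4 | E=∅ | St=[mulR :: addR]]
step 6: [T=0 | E=∅ | St=[mulL(4) :: addR]]
step 7: [T=-2 | E={v↦thunk((4 * 0), ∅)} | St=[addL(0)]]
→ final value -2

Answer: -2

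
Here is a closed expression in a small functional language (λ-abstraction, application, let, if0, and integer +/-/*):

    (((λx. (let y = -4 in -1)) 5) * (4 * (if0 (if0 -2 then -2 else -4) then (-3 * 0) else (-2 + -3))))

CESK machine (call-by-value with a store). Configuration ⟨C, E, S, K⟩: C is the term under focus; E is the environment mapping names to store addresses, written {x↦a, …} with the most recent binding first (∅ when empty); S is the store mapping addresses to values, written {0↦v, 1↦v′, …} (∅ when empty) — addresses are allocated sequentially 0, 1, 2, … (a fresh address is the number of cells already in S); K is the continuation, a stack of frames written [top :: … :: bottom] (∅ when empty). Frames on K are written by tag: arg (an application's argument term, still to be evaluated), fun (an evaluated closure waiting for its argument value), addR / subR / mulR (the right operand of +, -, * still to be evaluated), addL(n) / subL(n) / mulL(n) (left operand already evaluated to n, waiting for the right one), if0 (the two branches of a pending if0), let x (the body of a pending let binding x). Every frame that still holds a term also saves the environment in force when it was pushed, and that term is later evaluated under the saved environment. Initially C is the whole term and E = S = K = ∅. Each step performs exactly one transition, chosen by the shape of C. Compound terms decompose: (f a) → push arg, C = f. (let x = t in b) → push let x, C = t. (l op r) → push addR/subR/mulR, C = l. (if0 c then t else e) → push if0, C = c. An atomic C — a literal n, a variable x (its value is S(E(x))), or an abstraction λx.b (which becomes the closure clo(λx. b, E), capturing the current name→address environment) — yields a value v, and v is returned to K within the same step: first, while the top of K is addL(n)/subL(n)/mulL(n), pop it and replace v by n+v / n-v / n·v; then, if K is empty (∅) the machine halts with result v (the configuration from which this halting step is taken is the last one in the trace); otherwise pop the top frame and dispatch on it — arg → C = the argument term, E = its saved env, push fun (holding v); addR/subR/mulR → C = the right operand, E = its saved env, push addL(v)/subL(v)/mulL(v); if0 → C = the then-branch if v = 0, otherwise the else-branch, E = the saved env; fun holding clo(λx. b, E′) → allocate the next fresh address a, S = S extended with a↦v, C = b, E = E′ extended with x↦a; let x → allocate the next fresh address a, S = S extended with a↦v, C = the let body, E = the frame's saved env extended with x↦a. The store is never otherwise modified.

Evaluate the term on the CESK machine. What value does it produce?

Answer: 20

Execution trace:
0. [C=(((λx. (let y = -4 in -1)) 5) * (4 * (if0 (if0 -2 then -2 else -4) then (-3 * 0) else (-2 + -3)))) | E=∅ | S=∅ | K=∅]
1. [C=((λx. (let y = -4 in -1)) 5) | E=∅ | S=∅ | K=[mulR]]
2. [C=(λx. (let y = -4 in -1)) | E=∅ | S=∅ | K=[arg :: mulR]]
3. [C=5 | E=∅ | S=∅ | K=[fun :: mulR]]
4. [C=(let y = -4 in -1) | E={x↦0} | S={0↦5} | K=[mulR]]
5. [C=-4 | E={x↦0} | S={0↦5} | K=[let y :: mulR]]
6. [C=-1 | E={y↦1, x↦0} | S={0↦5, 1↦-4} | K=[mulR]]
7. [C=(4 * (if0 (if0 -2 then -2 else -4) then (-3 * 0) else (-2 + -3))) | E=∅ | S={0↦5, 1↦-4} | K=[mulL(-1)]]
8. [C=4 | E=∅ | S={0↦5, 1↦-4} | K=[mulR :: mulL(-1)]]
9. [C=(if0 (if0 -2 then -2 else -4) then (-3 * 0) else (-2 + -3)) | E=∅ | S={0↦5, 1↦-4} | K=[mulL(4) :: mulL(-1)]]
10. [C=(if0 -2 then -2 else -4) | E=∅ | S={0↦5, 1↦-4} | K=[if0 :: mulL(4) :: mulL(-1)]]
11. [C=-2 | E=∅ | S={0↦5, 1↦-4} | K=[if0 :: if0 :: mulL(4) :: mulL(-1)]]
12. [C=-4 | E=∅ | S={0↦5, 1↦-4} | K=[if0 :: mulL(4) :: mulL(-1)]]
13. [C=(-2 + -3) | E=∅ | S={0↦5, 1↦-4} | K=[mulL(4) :: mulL(-1)]]
14. [C=-2 | E=∅ | S={0↦5, 1↦-4} | K=[addR :: mulL(4) :: mulL(-1)]]
15. [C=-3 | E=∅ | S={0↦5, 1↦-4} | K=[addL(-2) :: mulL(4) :: mulL(-1)]]
→ final value 20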